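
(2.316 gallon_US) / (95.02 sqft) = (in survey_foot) 0.003258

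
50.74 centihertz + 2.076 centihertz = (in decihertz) 5.282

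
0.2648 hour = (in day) 0.01103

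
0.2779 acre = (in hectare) 0.1125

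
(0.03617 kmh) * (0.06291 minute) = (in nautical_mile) 2.048e-05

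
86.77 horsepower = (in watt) 6.47e+04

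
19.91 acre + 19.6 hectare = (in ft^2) 2.977e+06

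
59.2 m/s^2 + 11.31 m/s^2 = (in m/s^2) 70.51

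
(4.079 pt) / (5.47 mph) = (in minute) 9.808e-06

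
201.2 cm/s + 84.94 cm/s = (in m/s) 2.861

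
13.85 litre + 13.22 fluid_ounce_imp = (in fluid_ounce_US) 481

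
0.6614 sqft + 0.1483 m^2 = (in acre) 5.183e-05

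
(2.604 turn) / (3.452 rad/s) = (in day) 5.486e-05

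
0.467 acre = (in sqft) 2.034e+04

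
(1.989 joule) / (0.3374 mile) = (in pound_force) 0.0008235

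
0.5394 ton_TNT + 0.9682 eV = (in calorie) 5.394e+08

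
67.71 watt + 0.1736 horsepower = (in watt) 197.2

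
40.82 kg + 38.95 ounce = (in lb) 92.43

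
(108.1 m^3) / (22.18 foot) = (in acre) 0.003951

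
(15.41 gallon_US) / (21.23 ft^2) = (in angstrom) 2.958e+08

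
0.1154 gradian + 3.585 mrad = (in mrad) 5.398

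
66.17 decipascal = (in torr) 0.04963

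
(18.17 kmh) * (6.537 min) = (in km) 1.98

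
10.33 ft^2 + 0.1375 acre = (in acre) 0.1377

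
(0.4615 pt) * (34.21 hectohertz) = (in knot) 1.083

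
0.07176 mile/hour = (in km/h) 0.1155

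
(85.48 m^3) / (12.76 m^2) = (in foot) 21.98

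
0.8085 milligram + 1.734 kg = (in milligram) 1.734e+06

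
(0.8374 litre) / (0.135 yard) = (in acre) 1.676e-06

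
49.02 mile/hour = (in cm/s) 2191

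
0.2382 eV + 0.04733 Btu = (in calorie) 11.93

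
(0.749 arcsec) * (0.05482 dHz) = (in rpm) 1.901e-07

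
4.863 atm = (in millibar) 4927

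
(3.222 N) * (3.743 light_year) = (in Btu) 1.081e+14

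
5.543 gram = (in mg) 5543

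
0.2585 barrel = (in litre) 41.1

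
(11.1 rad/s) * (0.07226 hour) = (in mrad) 2.888e+06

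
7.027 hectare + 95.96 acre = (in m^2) 4.586e+05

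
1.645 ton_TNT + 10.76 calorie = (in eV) 4.296e+28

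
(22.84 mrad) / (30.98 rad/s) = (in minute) 1.229e-05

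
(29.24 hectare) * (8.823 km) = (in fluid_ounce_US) 8.723e+13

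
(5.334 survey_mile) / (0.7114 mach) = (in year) 1.124e-06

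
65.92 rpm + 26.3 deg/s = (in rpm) 70.3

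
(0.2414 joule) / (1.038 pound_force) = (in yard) 0.05718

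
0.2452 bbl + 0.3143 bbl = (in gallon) 23.5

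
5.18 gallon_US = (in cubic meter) 0.01961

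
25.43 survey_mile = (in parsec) 1.326e-12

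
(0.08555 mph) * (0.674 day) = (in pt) 6.313e+06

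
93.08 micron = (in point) 0.2638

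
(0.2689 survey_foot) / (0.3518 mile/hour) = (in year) 1.653e-08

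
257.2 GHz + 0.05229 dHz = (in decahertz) 2.572e+10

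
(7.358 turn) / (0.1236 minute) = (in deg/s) 357.2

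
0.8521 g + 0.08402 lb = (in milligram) 3.896e+04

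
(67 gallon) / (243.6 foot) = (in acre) 8.441e-07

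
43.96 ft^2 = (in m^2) 4.084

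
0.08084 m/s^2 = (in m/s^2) 0.08084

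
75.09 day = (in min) 1.081e+05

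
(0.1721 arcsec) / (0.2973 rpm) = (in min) 4.467e-07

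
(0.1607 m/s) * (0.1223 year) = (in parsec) 2.009e-11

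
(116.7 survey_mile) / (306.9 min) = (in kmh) 36.72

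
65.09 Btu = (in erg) 6.867e+11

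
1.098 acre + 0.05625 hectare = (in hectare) 0.5006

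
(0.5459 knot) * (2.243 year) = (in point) 5.631e+10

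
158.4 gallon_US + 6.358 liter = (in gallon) 160.1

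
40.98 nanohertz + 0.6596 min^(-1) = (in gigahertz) 1.099e-11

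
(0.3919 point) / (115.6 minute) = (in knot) 3.875e-08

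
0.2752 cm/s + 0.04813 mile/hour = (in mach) 7.127e-05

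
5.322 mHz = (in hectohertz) 5.322e-05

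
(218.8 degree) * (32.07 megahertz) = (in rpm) 1.169e+09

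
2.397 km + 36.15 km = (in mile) 23.95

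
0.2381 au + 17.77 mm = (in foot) 1.169e+11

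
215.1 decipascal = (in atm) 0.0002123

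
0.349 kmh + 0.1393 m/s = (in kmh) 0.8505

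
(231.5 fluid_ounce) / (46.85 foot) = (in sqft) 0.005161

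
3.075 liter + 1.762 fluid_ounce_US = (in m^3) 0.003127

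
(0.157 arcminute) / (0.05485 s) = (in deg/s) 0.04771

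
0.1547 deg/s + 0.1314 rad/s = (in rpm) 1.281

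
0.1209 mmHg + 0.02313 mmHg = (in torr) 0.144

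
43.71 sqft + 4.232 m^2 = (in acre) 0.002049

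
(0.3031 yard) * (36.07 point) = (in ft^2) 0.03796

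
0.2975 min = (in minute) 0.2975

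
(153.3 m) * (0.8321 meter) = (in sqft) 1373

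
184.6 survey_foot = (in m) 56.27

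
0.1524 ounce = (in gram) 4.32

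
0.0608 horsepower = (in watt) 45.34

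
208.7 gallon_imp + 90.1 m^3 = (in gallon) 2.405e+04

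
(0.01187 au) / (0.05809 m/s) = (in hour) 8.491e+06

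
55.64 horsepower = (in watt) 4.149e+04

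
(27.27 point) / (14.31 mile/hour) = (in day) 1.741e-08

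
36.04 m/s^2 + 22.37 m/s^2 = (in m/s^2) 58.41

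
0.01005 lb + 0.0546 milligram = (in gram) 4.559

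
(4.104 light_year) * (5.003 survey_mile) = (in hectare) 3.126e+16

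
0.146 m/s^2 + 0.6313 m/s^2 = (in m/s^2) 0.7773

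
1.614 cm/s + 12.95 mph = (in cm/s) 580.5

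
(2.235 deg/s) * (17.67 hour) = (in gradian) 1.58e+05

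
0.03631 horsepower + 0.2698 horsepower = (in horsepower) 0.3061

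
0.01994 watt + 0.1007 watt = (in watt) 0.1206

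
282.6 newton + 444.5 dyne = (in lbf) 63.53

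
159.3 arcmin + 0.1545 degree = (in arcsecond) 1.011e+04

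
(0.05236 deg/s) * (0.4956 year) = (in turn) 2273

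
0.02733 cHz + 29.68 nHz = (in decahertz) 2.733e-05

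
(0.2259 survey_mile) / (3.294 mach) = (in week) 5.359e-07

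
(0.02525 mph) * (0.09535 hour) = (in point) 1.098e+04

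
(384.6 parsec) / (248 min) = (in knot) 1.55e+15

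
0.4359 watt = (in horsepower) 0.0005846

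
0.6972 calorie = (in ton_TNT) 6.972e-10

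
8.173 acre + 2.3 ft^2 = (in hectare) 3.308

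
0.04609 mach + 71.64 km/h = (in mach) 0.1045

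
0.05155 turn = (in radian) 0.3239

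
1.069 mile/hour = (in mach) 0.001403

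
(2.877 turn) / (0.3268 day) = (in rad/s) 0.0006402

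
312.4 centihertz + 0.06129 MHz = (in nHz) 6.129e+13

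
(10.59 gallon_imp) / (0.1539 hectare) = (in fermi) 3.128e+10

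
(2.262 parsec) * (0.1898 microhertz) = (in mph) 2.963e+10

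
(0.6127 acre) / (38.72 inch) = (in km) 2.521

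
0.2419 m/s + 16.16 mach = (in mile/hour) 1.231e+04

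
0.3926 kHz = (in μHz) 3.926e+08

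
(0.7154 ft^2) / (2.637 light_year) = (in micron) 2.664e-12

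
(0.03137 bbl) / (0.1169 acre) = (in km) 1.054e-08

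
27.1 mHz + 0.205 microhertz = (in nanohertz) 2.71e+07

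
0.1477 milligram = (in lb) 3.256e-07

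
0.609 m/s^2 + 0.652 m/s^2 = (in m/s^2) 1.261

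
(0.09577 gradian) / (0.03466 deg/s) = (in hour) 0.0006908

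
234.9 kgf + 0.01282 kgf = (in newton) 2304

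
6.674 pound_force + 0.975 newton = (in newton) 30.66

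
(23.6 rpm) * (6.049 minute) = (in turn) 142.8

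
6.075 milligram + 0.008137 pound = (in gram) 3.697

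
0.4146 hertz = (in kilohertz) 0.0004146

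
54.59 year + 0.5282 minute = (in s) 1.722e+09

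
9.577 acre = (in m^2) 3.876e+04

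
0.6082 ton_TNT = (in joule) 2.545e+09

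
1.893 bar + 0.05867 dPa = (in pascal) 1.893e+05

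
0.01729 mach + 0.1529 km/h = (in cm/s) 593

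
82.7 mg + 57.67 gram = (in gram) 57.75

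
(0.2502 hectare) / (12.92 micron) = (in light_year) 2.047e-08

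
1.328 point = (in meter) 0.0004685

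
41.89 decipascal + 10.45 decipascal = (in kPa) 0.005234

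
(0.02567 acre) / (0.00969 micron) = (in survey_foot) 3.517e+10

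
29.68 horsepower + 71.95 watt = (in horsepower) 29.78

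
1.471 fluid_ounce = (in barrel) 0.0002736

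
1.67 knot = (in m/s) 0.8591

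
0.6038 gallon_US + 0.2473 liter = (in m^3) 0.002533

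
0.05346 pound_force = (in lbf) 0.05346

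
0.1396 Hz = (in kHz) 0.0001396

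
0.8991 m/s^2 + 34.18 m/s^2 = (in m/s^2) 35.08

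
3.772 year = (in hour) 3.304e+04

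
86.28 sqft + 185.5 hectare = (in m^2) 1.855e+06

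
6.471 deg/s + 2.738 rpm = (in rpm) 3.816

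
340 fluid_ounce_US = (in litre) 10.06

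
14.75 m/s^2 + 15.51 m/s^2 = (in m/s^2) 30.26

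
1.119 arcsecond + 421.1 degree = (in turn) 1.17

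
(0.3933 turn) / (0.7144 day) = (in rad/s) 4.004e-05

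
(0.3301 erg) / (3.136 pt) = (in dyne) 2.984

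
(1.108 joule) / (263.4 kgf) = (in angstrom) 4.289e+06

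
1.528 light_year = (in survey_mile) 8.983e+12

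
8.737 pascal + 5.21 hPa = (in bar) 0.005297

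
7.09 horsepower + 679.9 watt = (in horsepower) 8.002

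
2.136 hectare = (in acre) 5.278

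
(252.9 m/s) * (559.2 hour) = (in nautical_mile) 2.749e+05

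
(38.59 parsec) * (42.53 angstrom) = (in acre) 1.251e+06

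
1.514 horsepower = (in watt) 1129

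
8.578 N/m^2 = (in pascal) 8.578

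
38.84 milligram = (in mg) 38.84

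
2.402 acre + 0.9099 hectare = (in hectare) 1.882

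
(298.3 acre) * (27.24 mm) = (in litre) 3.288e+07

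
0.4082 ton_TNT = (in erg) 1.708e+16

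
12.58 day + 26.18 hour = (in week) 1.953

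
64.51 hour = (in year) 0.007364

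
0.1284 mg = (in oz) 4.529e-06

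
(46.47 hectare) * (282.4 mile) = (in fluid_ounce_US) 7.141e+15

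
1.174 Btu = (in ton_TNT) 2.96e-07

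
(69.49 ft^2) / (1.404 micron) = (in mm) 4.598e+09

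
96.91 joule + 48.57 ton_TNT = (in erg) 2.032e+18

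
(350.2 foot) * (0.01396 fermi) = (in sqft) 1.604e-14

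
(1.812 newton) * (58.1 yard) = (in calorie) 23.01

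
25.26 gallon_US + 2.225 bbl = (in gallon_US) 118.7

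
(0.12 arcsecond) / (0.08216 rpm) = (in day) 7.826e-10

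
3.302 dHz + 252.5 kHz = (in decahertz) 2.525e+04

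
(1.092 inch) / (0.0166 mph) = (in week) 6.18e-06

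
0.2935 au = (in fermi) 4.391e+25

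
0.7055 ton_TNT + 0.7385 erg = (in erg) 2.952e+16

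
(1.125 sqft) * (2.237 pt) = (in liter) 0.08248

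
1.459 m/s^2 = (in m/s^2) 1.459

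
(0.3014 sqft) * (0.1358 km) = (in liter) 3803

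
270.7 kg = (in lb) 596.8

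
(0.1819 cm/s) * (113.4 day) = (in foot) 5.847e+04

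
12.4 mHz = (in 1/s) 0.0124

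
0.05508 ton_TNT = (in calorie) 5.508e+07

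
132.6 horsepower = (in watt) 9.888e+04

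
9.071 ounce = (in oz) 9.071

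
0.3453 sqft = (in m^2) 0.03208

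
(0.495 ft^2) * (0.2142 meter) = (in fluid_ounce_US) 333.1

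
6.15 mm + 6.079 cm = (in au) 4.475e-13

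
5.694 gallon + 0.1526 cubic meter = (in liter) 174.2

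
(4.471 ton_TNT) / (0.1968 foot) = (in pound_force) 7.011e+10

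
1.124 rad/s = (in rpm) 10.73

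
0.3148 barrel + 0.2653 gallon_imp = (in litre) 51.26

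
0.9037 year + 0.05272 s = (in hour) 7916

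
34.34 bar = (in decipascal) 3.434e+07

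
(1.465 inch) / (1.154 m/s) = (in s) 0.03225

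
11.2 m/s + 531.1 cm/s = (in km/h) 59.44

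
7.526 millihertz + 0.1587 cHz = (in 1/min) 0.5468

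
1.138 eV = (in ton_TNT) 4.358e-29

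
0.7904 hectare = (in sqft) 8.508e+04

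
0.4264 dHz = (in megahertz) 4.264e-08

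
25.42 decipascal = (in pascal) 2.542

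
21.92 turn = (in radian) 137.7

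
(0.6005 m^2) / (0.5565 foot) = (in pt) 1.004e+04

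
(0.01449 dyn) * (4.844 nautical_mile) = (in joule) 0.0013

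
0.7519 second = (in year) 2.384e-08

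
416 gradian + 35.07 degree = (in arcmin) 2.457e+04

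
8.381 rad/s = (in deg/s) 480.2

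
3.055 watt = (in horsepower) 0.004097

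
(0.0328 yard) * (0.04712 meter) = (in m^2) 0.001413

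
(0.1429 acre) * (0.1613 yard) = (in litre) 8.529e+04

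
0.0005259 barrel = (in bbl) 0.0005259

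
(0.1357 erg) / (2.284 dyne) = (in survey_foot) 0.001949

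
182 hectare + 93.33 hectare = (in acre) 680.4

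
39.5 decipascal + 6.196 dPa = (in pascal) 4.57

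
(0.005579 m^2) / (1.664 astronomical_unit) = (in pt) 6.353e-11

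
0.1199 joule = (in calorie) 0.02866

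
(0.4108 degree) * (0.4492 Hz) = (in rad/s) 0.003221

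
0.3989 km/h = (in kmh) 0.3989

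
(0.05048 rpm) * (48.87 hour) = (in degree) 5.329e+04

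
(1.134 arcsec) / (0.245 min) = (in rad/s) 3.74e-07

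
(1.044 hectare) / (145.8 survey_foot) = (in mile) 0.146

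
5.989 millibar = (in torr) 4.492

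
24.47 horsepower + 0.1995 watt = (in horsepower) 24.47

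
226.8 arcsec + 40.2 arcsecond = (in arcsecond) 267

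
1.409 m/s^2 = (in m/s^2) 1.409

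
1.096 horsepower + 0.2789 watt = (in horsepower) 1.096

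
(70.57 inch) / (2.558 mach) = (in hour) 5.717e-07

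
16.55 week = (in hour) 2780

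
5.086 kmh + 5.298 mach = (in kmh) 6499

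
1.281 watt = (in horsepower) 0.001718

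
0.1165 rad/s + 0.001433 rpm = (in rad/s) 0.1167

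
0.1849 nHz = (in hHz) 1.849e-12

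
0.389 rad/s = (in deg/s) 22.29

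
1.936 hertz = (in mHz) 1936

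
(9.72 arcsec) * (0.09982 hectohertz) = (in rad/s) 0.0004704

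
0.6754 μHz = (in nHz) 675.4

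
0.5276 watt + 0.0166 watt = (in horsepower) 0.0007298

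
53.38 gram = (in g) 53.38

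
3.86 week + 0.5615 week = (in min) 4.457e+04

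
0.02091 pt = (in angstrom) 7.377e+04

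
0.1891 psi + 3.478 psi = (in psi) 3.667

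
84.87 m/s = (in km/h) 305.5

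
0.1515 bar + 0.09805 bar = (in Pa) 2.496e+04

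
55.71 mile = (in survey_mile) 55.71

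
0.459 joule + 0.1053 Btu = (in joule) 111.6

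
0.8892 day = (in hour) 21.34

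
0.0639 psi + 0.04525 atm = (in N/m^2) 5026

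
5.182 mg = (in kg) 5.182e-06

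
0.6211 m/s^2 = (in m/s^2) 0.6211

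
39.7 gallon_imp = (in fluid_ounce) 6103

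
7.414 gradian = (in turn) 0.01853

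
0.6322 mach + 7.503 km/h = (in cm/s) 2.173e+04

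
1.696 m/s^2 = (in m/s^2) 1.696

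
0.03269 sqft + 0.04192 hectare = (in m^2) 419.2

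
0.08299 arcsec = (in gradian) 2.561e-05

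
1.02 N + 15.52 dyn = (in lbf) 0.2293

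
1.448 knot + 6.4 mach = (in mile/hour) 4876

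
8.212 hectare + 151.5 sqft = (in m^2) 8.213e+04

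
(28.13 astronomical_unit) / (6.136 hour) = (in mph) 4.261e+08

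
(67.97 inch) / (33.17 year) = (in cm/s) 1.65e-07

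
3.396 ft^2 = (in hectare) 3.155e-05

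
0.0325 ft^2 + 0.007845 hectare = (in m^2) 78.45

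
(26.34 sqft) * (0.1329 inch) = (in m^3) 0.00826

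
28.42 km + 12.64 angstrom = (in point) 8.056e+07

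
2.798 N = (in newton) 2.798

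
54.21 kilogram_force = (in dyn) 5.316e+07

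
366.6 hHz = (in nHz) 3.666e+13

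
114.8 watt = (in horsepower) 0.1539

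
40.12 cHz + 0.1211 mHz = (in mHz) 401.3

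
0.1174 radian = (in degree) 6.727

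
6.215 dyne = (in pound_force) 1.397e-05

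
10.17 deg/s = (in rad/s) 0.1775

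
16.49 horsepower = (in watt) 1.23e+04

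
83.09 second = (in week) 0.0001374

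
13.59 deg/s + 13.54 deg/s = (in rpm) 4.522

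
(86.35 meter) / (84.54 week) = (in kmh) 6.08e-06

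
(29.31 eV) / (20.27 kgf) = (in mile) 1.468e-23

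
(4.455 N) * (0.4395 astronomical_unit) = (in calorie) 7.001e+10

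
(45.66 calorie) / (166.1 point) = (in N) 3260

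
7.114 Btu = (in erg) 7.506e+10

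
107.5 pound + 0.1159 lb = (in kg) 48.81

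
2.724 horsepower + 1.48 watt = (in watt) 2033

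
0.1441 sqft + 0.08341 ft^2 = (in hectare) 2.114e-06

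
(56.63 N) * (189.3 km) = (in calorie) 2.562e+06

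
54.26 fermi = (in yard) 5.934e-14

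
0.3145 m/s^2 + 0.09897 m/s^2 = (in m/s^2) 0.4135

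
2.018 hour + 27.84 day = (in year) 0.0765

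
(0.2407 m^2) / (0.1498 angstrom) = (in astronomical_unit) 0.1074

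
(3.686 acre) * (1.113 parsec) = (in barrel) 3.222e+21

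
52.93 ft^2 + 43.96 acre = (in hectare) 17.79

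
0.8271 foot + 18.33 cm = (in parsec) 1.411e-17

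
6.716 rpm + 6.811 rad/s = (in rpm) 71.76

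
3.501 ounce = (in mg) 9.925e+04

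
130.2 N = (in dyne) 1.302e+07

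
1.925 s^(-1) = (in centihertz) 192.5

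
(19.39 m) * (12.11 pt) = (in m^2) 0.08284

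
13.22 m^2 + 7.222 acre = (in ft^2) 3.147e+05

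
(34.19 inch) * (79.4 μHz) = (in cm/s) 0.006895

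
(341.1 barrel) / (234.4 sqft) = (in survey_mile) 0.001547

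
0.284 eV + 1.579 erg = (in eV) 9.855e+11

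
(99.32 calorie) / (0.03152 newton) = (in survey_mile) 8.192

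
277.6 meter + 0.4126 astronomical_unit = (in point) 1.75e+14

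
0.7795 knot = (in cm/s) 40.1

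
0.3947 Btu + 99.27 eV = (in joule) 416.4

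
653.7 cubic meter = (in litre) 6.537e+05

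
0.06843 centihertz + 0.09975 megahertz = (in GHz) 9.975e-05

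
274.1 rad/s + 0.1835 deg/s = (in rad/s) 274.1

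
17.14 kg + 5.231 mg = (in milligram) 1.714e+07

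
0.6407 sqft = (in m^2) 0.05952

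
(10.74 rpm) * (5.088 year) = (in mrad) 1.805e+11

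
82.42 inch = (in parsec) 6.784e-17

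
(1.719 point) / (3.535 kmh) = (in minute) 1.029e-05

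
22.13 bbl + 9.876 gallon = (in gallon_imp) 782.2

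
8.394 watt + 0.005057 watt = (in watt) 8.399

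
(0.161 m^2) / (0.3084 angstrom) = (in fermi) 5.22e+24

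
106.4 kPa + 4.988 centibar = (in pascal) 1.114e+05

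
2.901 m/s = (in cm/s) 290.1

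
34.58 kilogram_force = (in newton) 339.1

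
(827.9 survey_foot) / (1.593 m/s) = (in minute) 2.64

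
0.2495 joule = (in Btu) 0.0002365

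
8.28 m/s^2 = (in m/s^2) 8.28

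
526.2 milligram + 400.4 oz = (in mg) 1.135e+07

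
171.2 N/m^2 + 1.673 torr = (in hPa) 3.942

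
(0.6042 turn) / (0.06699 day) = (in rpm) 0.006263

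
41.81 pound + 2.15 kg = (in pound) 46.55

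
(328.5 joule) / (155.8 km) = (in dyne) 210.8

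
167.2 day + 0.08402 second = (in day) 167.2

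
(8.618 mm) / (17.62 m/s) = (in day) 5.661e-09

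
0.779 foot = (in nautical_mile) 0.0001282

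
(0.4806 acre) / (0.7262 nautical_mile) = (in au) 9.667e-12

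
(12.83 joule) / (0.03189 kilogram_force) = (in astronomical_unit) 2.742e-10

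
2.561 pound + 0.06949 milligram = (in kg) 1.162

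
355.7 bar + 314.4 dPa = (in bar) 355.7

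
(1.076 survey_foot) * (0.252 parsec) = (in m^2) 2.55e+15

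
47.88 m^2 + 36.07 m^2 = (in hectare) 0.008395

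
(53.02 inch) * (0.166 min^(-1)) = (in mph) 0.008335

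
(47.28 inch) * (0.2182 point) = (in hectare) 9.244e-09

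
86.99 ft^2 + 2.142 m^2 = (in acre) 0.002526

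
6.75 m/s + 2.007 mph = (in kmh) 27.53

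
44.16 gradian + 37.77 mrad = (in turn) 0.1164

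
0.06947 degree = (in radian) 0.001212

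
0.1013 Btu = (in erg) 1.069e+09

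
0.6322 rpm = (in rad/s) 0.0662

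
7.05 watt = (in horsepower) 0.009454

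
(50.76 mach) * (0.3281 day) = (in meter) 4.9e+08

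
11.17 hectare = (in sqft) 1.202e+06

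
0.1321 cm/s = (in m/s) 0.001321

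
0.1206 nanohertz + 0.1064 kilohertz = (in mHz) 1.064e+05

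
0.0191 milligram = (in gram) 1.91e-05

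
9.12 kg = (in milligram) 9.12e+06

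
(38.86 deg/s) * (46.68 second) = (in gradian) 2016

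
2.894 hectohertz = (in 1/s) 289.4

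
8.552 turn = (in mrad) 5.373e+04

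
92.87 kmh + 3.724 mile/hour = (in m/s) 27.46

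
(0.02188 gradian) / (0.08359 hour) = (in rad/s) 1.142e-06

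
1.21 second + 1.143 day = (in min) 1646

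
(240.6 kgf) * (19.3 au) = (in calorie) 1.628e+15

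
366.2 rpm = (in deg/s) 2197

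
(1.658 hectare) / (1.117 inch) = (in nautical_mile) 315.5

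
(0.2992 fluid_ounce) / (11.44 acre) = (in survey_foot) 6.271e-10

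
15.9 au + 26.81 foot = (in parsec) 7.709e-05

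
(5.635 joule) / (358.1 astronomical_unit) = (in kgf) 1.073e-14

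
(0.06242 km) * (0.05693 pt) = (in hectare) 1.254e-07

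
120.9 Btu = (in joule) 1.276e+05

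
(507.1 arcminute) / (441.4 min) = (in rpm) 5.319e-05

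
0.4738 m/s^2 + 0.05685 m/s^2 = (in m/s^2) 0.5306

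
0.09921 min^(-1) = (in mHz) 1.653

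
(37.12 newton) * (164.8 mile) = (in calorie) 2.353e+06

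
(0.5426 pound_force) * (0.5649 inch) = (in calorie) 0.008277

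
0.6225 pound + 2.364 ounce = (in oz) 12.32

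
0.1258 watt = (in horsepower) 0.0001687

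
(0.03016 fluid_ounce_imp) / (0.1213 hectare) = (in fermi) 7.065e+05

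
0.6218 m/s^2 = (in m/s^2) 0.6218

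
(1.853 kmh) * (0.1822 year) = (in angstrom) 2.958e+16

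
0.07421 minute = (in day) 5.153e-05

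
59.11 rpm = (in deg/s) 354.7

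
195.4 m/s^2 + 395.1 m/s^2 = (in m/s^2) 590.5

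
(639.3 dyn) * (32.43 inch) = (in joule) 0.005266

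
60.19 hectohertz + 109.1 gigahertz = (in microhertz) 1.091e+17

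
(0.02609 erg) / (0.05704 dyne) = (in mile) 2.842e-06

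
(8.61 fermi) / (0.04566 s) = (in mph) 4.218e-13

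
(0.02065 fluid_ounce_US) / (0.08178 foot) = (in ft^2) 0.0002637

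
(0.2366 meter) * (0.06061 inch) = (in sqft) 0.003921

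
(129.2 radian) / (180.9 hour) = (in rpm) 0.001894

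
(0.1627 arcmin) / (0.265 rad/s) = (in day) 2.067e-09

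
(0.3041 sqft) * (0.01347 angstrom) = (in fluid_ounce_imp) 1.339e-09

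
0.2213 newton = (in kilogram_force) 0.02257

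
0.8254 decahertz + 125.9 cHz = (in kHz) 0.009513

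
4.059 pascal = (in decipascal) 40.59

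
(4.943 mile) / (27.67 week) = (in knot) 0.000924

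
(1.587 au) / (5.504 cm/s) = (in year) 1.368e+05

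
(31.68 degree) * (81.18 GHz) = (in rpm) 4.286e+11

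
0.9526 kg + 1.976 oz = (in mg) 1.009e+06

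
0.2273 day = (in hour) 5.455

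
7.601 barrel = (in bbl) 7.601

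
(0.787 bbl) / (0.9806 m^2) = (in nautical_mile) 6.89e-05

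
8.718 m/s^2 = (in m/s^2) 8.718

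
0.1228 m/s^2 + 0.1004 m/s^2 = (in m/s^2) 0.2232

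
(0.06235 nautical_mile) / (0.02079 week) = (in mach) 2.697e-05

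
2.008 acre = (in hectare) 0.8126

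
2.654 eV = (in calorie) 1.016e-19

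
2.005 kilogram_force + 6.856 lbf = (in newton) 50.16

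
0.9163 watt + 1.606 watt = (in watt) 2.522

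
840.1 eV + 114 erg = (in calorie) 2.725e-06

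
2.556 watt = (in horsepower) 0.003428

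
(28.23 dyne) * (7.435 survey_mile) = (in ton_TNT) 8.073e-10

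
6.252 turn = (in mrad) 3.928e+04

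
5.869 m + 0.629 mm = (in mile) 0.003647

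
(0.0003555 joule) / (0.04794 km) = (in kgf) 7.562e-07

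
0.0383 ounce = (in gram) 1.086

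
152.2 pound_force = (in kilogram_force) 69.04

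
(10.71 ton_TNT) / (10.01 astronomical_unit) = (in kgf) 0.003051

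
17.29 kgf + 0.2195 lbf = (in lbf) 38.34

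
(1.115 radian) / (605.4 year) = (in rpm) 5.577e-10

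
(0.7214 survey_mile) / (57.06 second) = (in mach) 0.05976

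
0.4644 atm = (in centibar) 47.06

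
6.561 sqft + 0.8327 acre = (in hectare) 0.337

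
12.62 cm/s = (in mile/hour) 0.2823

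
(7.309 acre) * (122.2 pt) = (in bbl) 8020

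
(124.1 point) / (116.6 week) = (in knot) 1.207e-09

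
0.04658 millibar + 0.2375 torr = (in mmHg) 0.2724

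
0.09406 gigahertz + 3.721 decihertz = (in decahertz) 9.406e+06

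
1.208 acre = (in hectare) 0.4889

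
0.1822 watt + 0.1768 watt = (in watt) 0.359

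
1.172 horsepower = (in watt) 874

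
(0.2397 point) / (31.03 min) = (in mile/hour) 1.016e-07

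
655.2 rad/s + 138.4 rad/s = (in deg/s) 4.547e+04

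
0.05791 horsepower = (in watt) 43.18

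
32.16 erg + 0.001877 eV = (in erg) 32.16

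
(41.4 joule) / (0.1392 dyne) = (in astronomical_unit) 0.0001988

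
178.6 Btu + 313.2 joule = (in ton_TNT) 4.511e-05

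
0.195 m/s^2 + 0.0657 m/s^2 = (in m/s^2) 0.2607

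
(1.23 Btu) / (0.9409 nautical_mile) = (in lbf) 0.1674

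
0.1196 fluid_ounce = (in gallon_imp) 0.000778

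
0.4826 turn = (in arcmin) 1.042e+04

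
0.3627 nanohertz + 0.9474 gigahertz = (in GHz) 0.9474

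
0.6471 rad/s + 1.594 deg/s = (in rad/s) 0.6749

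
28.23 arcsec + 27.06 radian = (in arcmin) 9.303e+04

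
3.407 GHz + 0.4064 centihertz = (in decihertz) 3.407e+10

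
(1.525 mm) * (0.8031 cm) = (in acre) 3.026e-09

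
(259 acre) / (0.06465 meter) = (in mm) 1.621e+10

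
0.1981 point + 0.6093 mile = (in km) 0.9806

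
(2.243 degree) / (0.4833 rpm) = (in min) 0.01289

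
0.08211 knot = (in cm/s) 4.224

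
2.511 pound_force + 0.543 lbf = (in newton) 13.58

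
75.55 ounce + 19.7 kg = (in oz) 770.4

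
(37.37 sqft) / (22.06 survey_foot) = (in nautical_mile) 0.0002788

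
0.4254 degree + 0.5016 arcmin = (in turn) 0.001205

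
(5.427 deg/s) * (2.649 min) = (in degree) 862.6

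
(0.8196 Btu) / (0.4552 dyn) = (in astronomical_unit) 0.00127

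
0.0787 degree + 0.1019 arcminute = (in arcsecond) 289.4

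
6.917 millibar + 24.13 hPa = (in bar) 0.03105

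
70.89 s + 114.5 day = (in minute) 1.649e+05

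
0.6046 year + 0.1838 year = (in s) 2.486e+07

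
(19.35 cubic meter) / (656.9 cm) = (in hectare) 0.0002946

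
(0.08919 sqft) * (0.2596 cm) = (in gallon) 0.005682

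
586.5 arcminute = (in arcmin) 586.5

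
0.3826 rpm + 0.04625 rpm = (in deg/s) 2.573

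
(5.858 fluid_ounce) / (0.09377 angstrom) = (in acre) 4565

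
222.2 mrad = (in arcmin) 763.9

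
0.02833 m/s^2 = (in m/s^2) 0.02833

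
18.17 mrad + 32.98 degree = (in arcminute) 2041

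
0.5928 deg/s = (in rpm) 0.0988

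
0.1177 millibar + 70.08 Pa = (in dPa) 818.5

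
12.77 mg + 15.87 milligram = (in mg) 28.64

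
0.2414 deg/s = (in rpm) 0.04023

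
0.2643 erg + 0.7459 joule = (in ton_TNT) 1.783e-10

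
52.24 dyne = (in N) 0.0005224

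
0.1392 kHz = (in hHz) 1.392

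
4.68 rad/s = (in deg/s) 268.1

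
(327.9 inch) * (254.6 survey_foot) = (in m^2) 646.3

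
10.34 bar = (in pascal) 1.034e+06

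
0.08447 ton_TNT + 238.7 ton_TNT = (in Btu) 9.469e+08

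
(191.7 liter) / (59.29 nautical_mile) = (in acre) 4.314e-10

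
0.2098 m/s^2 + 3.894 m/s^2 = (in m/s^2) 4.104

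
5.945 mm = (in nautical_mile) 3.21e-06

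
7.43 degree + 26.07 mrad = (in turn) 0.02479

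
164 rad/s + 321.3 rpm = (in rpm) 1887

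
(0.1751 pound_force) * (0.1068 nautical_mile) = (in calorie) 36.82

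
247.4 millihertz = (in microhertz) 2.474e+05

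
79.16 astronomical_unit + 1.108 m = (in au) 79.16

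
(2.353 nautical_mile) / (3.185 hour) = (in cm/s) 38.01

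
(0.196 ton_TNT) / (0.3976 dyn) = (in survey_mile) 1.282e+11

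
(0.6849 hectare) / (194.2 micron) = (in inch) 1.388e+09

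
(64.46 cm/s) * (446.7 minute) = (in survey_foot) 5.668e+04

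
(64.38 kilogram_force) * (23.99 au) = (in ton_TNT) 5.415e+05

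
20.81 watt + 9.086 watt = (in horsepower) 0.04009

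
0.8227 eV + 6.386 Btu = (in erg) 6.738e+10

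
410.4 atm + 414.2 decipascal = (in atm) 410.4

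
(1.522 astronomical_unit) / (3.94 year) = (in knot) 3562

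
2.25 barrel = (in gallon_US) 94.5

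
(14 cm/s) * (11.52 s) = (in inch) 63.5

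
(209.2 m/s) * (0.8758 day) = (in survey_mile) 9836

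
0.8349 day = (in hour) 20.04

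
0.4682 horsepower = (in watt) 349.1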